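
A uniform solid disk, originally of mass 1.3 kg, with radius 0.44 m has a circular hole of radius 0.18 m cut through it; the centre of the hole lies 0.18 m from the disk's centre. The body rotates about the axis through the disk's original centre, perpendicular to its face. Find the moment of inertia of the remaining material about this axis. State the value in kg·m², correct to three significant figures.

0.115

Unpierced body about its centre: I₀ = (1/2)MR² = (1/2)(1.3)(0.44)² = 0.12584 kg·m².
The removed disk has mass m = M·(r/R)² = (1.3)(0.18/0.44)² = 0.21756 kg (same uniform areal density).
Its moment of inertia about the rotation axis (parallel-axis theorem): I_hole = (1/2)mr² + md² = (1/2)(0.21756)(0.18)² + (0.21756)(0.18)² = 0.010574 kg·m².
Treating the hole as negative mass, I = I₀ − I_hole = 0.12584 − 0.010574 = 0.11527 kg·m².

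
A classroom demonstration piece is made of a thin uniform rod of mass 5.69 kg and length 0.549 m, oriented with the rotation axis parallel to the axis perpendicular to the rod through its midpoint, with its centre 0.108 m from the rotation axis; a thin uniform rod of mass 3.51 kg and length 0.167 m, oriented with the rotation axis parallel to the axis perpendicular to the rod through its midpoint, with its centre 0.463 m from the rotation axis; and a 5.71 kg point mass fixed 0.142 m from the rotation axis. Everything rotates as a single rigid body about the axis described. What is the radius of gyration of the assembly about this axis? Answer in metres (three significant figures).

0.270

Thin rod: I_cm = (1/12)ML² = (1/12)(5.69)(0.549)² = 0.14291 kg m^2; centre at d = 0.108 m, so the parallel axis theorem gives I = 0.14291 + (5.69)(0.108)² = 0.20928 kg m^2.
Thin rod: I_cm = (1/12)ML² = (1/12)(3.51)(0.167)² = 0.0081575 kg m^2; centre at d = 0.463 m, so the parallel axis theorem gives I = 0.0081575 + (3.51)(0.463)² = 0.76059 kg m^2.
Point mass: I_cm = 0; centre at d = 0.142 m, so the parallel axis theorem gives I = 0 + (5.71)(0.142)² = 0.11514 kg m^2.
Total I = 1.085 kg m^2; total mass M = 14.91 kg.
k = √(I/M) = √(1.085/14.91) = 0.26976 m.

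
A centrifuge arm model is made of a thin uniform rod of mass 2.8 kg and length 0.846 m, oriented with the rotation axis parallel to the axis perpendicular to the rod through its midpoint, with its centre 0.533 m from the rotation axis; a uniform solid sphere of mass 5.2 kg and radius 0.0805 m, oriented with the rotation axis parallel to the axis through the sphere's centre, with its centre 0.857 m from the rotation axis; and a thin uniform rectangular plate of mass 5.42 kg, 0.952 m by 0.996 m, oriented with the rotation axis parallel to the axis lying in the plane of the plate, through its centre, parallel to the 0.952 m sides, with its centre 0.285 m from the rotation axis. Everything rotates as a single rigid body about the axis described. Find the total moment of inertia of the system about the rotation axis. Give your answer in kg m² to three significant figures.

Thin rod: I_cm = (1/12)ML² = (1/12)(2.8)(0.846)² = 0.167 kg m²; centre at d = 0.533 m, so the parallel axis theorem gives I = 0.167 + (2.8)(0.533)² = 0.96245 kg m².
Solid sphere: I_cm = (2/5)MR² = (2/5)(5.2)(0.0805)² = 0.013479 kg m²; centre at d = 0.857 m, so the parallel axis theorem gives I = 0.013479 + (5.2)(0.857)² = 3.8326 kg m².
Rectangular plate: I_cm = (1/12)Mb² = (1/12)(5.42)(0.996)² = 0.44806 kg m²; centre at d = 0.285 m, so the parallel axis theorem gives I = 0.44806 + (5.42)(0.285)² = 0.8883 kg m².
Total I = 0.96245 + 3.8326 + 0.8883 = 5.6834 kg m².

5.68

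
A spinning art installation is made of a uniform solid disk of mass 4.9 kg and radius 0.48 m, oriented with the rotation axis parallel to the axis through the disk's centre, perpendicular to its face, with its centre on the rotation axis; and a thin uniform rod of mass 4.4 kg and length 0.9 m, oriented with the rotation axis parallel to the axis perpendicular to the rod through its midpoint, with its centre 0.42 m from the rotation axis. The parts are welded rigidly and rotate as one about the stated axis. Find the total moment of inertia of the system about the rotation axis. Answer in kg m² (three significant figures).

1.64

Solid disk: I_cm = (1/2)MR² = (1/2)(4.9)(0.48)² = 0.56448 kg m²; axis through the centre, so I = 0.56448 kg m².
Thin rod: I_cm = (1/12)ML² = (1/12)(4.4)(0.9)² = 0.297 kg m²; centre at d = 0.42 m, so the parallel axis theorem gives I = 0.297 + (4.4)(0.42)² = 1.0732 kg m².
Total I = 0.56448 + 1.0732 = 1.6376 kg m².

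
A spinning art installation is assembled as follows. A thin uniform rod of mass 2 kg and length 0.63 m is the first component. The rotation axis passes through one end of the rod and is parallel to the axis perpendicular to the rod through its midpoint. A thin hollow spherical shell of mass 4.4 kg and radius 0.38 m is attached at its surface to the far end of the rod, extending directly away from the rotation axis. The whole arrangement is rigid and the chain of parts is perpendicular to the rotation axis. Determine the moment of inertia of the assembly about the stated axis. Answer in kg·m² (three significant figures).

Thin rod: I_cm = (1/12)ML² = (1/12)(2)(0.63)² = 0.06615 kg·m²; centre at d = 0.315 m, so I = I_cm + Md² gives I = 0.06615 + (2)(0.315)² = 0.2646 kg·m².
Spherical shell: I_cm = (2/3)MR² = (2/3)(4.4)(0.38)² = 0.42357 kg·m²; centre at d = 0.315 + 0.315 + 0.38 = 1.01 m, so I = I_cm + Md² gives I = 0.42357 + (4.4)(1.01)² = 4.912 kg·m².
Total I = 0.2646 + 4.912 = 5.1766 kg·m².

5.18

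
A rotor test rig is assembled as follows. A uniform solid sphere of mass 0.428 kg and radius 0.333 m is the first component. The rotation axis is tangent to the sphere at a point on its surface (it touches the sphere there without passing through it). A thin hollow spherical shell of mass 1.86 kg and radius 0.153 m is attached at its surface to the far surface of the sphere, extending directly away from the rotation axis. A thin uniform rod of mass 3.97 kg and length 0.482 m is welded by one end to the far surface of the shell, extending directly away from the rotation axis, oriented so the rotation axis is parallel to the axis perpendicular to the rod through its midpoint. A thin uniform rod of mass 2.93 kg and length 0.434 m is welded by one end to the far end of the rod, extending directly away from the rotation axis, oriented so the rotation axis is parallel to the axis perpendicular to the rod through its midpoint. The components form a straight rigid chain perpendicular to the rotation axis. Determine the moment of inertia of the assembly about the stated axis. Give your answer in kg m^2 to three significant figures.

15.5

Solid sphere: I_cm = (2/5)MR² = (2/5)(0.428)(0.333)² = 0.018984 kg m^2; centre at d = 0.333 m, so I = I_cm + Md² gives I = 0.018984 + (0.428)(0.333)² = 0.066445 kg m^2.
Spherical shell: I_cm = (2/3)MR² = (2/3)(1.86)(0.153)² = 0.029027 kg m^2; centre at d = 0.333 + 0.333 + 0.153 = 0.819 m, so I = I_cm + Md² gives I = 0.029027 + (1.86)(0.819)² = 1.2766 kg m^2.
Thin rod: I_cm = (1/12)ML² = (1/12)(3.97)(0.482)² = 0.076861 kg m^2; centre at d = 0.333 + 0.333 + 0.153 + 0.153 + 0.241 = 1.213 m, so I = I_cm + Md² gives I = 0.076861 + (3.97)(1.213)² = 5.9182 kg m^2.
Thin rod: I_cm = (1/12)ML² = (1/12)(2.93)(0.434)² = 0.04599 kg m^2; centre at d = 0.333 + 0.333 + 0.153 + 0.153 + 0.241 + 0.241 + 0.217 = 1.671 m, so I = I_cm + Md² gives I = 0.04599 + (2.93)(1.671)² = 8.2273 kg m^2.
Total I = 0.066445 + 1.2766 + 5.9182 + 8.2273 = 15.489 kg m^2.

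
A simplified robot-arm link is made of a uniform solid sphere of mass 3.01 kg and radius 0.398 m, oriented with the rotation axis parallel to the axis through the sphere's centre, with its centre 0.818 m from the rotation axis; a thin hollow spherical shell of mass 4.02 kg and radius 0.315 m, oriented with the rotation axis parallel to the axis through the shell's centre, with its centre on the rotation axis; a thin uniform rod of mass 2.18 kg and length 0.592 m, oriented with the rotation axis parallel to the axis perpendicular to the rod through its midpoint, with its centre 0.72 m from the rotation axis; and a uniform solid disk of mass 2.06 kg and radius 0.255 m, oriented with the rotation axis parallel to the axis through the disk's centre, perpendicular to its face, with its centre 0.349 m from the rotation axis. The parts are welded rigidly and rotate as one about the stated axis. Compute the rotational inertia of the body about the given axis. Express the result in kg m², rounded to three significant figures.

3.98

Solid sphere: I_cm = (2/5)MR² = (2/5)(3.01)(0.398)² = 0.19072 kg m²; centre at d = 0.818 m, so I = I_cm + Md² gives I = 0.19072 + (3.01)(0.818)² = 2.2048 kg m².
Spherical shell: I_cm = (2/3)MR² = (2/3)(4.02)(0.315)² = 0.26592 kg m²; axis through the centre, so I = 0.26592 kg m².
Thin rod: I_cm = (1/12)ML² = (1/12)(2.18)(0.592)² = 0.063668 kg m²; centre at d = 0.72 m, so I = I_cm + Md² gives I = 0.063668 + (2.18)(0.72)² = 1.1938 kg m².
Solid disk: I_cm = (1/2)MR² = (1/2)(2.06)(0.255)² = 0.066976 kg m²; centre at d = 0.349 m, so I = I_cm + Md² gives I = 0.066976 + (2.06)(0.349)² = 0.31789 kg m².
Total I = 2.2048 + 0.26592 + 1.1938 + 0.31789 = 3.9824 kg m².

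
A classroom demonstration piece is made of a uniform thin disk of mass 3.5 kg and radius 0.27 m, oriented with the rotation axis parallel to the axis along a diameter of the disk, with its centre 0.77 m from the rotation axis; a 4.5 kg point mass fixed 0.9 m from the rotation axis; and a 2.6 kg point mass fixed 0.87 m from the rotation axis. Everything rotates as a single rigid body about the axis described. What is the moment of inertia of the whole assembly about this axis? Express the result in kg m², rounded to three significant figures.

7.75

Thin disk: I_cm = (1/4)MR² = (1/4)(3.5)(0.27)² = 0.063788 kg m²; centre at d = 0.77 m, so I = I_cm + Md² gives I = 0.063788 + (3.5)(0.77)² = 2.1389 kg m².
Point mass: I_cm = 0; centre at d = 0.9 m, so I = I_cm + Md² gives I = 0 + (4.5)(0.9)² = 3.645 kg m².
Point mass: I_cm = 0; centre at d = 0.87 m, so I = I_cm + Md² gives I = 0 + (2.6)(0.87)² = 1.9679 kg m².
Total I = 2.1389 + 3.645 + 1.9679 = 7.7519 kg m².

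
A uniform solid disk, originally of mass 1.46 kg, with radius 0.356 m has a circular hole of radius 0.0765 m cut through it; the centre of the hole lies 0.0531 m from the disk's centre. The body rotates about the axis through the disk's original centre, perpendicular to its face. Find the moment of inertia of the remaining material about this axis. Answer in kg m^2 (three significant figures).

0.0921

Unpierced body about its centre: I₀ = (1/2)MR² = (1/2)(1.46)(0.356)² = 0.092517 kg m^2.
The removed disk has mass m = M·(r/R)² = (1.46)(0.0765/0.356)² = 0.067418 kg (same uniform areal density).
Its moment of inertia about the rotation axis (parallel-axis theorem): I_hole = (1/2)mr² + md² = (1/2)(0.067418)(0.0765)² + (0.067418)(0.0531)² = 0.00038737 kg m^2.
Treating the hole as negative mass, I = I₀ − I_hole = 0.092517 − 0.00038737 = 0.09213 kg m^2.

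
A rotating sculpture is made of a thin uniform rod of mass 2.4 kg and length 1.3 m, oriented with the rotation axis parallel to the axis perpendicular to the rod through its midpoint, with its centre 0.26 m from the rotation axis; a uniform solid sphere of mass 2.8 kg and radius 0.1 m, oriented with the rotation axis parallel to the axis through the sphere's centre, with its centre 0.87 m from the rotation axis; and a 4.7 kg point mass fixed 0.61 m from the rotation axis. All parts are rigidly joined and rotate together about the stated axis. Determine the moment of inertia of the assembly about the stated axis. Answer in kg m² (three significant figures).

4.38

Thin rod: I_cm = (1/12)ML² = (1/12)(2.4)(1.3)² = 0.338 kg m²; centre at d = 0.26 m, so I = I_cm + Md² gives I = 0.338 + (2.4)(0.26)² = 0.50024 kg m².
Solid sphere: I_cm = (2/5)MR² = (2/5)(2.8)(0.1)² = 0.0112 kg m²; centre at d = 0.87 m, so I = I_cm + Md² gives I = 0.0112 + (2.8)(0.87)² = 2.1305 kg m².
Point mass: I_cm = 0; centre at d = 0.61 m, so I = I_cm + Md² gives I = 0 + (4.7)(0.61)² = 1.7489 kg m².
Total I = 0.50024 + 2.1305 + 1.7489 = 4.3796 kg m².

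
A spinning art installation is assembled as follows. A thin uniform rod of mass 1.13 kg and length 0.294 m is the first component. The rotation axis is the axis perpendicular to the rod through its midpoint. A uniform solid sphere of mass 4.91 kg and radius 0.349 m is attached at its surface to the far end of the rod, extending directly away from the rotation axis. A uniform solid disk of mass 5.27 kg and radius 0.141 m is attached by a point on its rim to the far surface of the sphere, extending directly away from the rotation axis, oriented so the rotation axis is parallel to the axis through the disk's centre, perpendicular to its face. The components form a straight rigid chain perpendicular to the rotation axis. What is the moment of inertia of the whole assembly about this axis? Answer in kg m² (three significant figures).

6.63

Thin rod: I_cm = (1/12)ML² = (1/12)(1.13)(0.294)² = 0.0081394 kg m²; axis through the centre, so I = 0.0081394 kg m².
Solid sphere: I_cm = (2/5)MR² = (2/5)(4.91)(0.349)² = 0.23922 kg m²; centre at d = 0.147 + 0.349 = 0.496 m, so the parallel axis theorem gives I = 0.23922 + (4.91)(0.496)² = 1.4472 kg m².
Solid disk: I_cm = (1/2)MR² = (1/2)(5.27)(0.141)² = 0.052386 kg m²; centre at d = 0.147 + 0.349 + 0.349 + 0.141 = 0.986 m, so the parallel axis theorem gives I = 0.052386 + (5.27)(0.986)² = 5.1759 kg m².
Total I = 0.0081394 + 1.4472 + 5.1759 = 6.6312 kg m².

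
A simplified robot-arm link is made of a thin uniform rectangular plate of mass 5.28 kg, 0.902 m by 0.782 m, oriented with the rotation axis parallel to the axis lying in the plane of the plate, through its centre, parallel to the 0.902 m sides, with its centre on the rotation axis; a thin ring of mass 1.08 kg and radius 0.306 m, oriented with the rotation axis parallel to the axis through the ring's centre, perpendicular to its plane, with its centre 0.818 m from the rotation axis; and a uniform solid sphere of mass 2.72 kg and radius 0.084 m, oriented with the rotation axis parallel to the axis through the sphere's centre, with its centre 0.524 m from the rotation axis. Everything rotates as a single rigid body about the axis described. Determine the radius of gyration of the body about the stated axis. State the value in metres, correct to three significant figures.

Rectangular plate: I_cm = (1/12)Mb² = (1/12)(5.28)(0.782)² = 0.26907 kg m²; axis through the centre, so I = 0.26907 kg m².
Thin ring: I_cm = MR² = (1.08)(0.306)² = 0.10113 kg m²; centre at d = 0.818 m, so the parallel axis theorem gives I = 0.10113 + (1.08)(0.818)² = 0.82378 kg m².
Solid sphere: I_cm = (2/5)MR² = (2/5)(2.72)(0.084)² = 0.0076769 kg m²; centre at d = 0.524 m, so the parallel axis theorem gives I = 0.0076769 + (2.72)(0.524)² = 0.75452 kg m².
Total I = 1.8474 kg m²; total mass M = 9.08 kg.
k = √(I/M) = √(1.8474/9.08) = 0.45106 m.

0.451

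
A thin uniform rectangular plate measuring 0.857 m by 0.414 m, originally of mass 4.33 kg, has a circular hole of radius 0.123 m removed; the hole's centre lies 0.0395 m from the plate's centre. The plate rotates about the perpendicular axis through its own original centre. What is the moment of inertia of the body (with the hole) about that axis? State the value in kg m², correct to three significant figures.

Unpierced body about its centre: I₀ = (1/12)M(a²+b²) = (1/12)(4.33)[(0.857)² + (0.414)²] = 0.32686 kg m².
The removed disk has mass m = M·πr²/(ab) = (4.33)·π(0.123)²/(0.857·0.414) = 0.58005 kg (same uniform areal density).
Its moment of inertia about the rotation axis (parallel-axis theorem): I_hole = (1/2)mr² + md² = (1/2)(0.58005)(0.123)² + (0.58005)(0.0395)² = 0.0052928 kg m².
Treating the hole as negative mass, I = I₀ − I_hole = 0.32686 − 0.0052928 = 0.32157 kg m².

0.322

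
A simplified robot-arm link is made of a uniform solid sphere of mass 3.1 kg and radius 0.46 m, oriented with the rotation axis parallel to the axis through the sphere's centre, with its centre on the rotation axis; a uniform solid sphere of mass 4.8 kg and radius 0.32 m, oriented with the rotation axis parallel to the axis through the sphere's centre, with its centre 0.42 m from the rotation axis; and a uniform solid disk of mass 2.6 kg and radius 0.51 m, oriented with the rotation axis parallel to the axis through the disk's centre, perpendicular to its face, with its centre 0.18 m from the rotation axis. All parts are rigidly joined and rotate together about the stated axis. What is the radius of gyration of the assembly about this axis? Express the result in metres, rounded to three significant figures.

Solid sphere: I_cm = (2/5)MR² = (2/5)(3.1)(0.46)² = 0.26238 kg·m²; axis through the centre, so I = 0.26238 kg·m².
Solid sphere: I_cm = (2/5)MR² = (2/5)(4.8)(0.32)² = 0.19661 kg·m²; centre at d = 0.42 m, so the parallel axis theorem gives I = 0.19661 + (4.8)(0.42)² = 1.0433 kg·m².
Solid disk: I_cm = (1/2)MR² = (1/2)(2.6)(0.51)² = 0.33813 kg·m²; centre at d = 0.18 m, so the parallel axis theorem gives I = 0.33813 + (2.6)(0.18)² = 0.42237 kg·m².
Total I = 1.7281 kg·m²; total mass M = 10.5 kg.
k = √(I/M) = √(1.7281/10.5) = 0.40568 m.

0.406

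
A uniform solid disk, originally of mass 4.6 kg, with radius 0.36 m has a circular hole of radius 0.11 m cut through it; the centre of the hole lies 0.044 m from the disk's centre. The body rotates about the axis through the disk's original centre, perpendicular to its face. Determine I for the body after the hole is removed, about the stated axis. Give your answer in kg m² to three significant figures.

0.295

Unpierced body about its centre: I₀ = (1/2)MR² = (1/2)(4.6)(0.36)² = 0.29808 kg m².
The removed disk has mass m = M·(r/R)² = (4.6)(0.11/0.36)² = 0.42948 kg (same uniform areal density).
Its moment of inertia about the rotation axis (parallel-axis theorem): I_hole = (1/2)mr² + md² = (1/2)(0.42948)(0.11)² + (0.42948)(0.044)² = 0.0034298 kg m².
Treating the hole as negative mass, I = I₀ − I_hole = 0.29808 − 0.0034298 = 0.29465 kg m².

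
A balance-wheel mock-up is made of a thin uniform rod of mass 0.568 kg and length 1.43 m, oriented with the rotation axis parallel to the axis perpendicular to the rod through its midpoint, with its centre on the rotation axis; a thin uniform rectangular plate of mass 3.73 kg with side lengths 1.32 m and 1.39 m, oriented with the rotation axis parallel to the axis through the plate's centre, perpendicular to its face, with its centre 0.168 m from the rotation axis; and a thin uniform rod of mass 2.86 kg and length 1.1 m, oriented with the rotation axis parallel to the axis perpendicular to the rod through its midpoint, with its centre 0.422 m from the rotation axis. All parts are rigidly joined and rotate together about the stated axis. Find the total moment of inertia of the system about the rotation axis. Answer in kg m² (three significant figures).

Thin rod: I_cm = (1/12)ML² = (1/12)(0.568)(1.43)² = 0.096792 kg m²; axis through the centre, so I = 0.096792 kg m².
Rectangular plate: I_cm = (1/12)M(a²+b²) = (1/12)(3.73)[(1.32)² + (1.39)²] = 1.1422 kg m²; centre at d = 0.168 m, so I = I_cm + Md² gives I = 1.1422 + (3.73)(0.168)² = 1.2474 kg m².
Thin rod: I_cm = (1/12)ML² = (1/12)(2.86)(1.1)² = 0.28838 kg m²; centre at d = 0.422 m, so I = I_cm + Md² gives I = 0.28838 + (2.86)(0.422)² = 0.7977 kg m².
Total I = 0.096792 + 1.2474 + 0.7977 = 2.1419 kg m².

2.14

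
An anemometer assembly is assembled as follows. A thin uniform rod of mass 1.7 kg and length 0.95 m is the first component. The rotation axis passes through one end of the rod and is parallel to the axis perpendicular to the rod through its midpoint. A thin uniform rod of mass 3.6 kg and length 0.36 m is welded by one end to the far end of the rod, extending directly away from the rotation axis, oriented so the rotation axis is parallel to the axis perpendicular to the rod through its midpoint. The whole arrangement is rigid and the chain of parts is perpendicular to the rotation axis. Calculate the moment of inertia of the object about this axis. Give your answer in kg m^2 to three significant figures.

Thin rod: I_cm = (1/12)ML² = (1/12)(1.7)(0.95)² = 0.12785 kg m^2; centre at d = 0.475 m, so I = I_cm + Md² gives I = 0.12785 + (1.7)(0.475)² = 0.51142 kg m^2.
Thin rod: I_cm = (1/12)ML² = (1/12)(3.6)(0.36)² = 0.03888 kg m^2; centre at d = 0.475 + 0.475 + 0.18 = 1.13 m, so I = I_cm + Md² gives I = 0.03888 + (3.6)(1.13)² = 4.6357 kg m^2.
Total I = 0.51142 + 4.6357 = 5.1471 kg m^2.

5.15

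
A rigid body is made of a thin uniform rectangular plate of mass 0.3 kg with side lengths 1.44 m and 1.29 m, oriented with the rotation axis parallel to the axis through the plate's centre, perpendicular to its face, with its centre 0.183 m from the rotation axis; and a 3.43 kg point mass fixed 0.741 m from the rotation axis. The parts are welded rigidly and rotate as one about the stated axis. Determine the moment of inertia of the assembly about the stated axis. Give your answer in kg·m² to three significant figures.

1.99

Rectangular plate: I_cm = (1/12)M(a²+b²) = (1/12)(0.3)[(1.44)² + (1.29)²] = 0.093442 kg·m²; centre at d = 0.183 m, so I = I_cm + Md² gives I = 0.093442 + (0.3)(0.183)² = 0.10349 kg·m².
Point mass: I_cm = 0; centre at d = 0.741 m, so I = I_cm + Md² gives I = 0 + (3.43)(0.741)² = 1.8833 kg·m².
Total I = 0.10349 + 1.8833 = 1.9868 kg·m².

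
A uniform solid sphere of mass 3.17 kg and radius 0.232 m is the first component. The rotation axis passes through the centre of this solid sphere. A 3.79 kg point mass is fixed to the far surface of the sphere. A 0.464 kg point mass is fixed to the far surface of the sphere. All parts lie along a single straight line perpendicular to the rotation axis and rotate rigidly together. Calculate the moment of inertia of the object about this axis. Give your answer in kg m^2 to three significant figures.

Solid sphere: I_cm = (2/5)MR² = (2/5)(3.17)(0.232)² = 0.068249 kg m^2; axis through the centre, so I = 0.068249 kg m^2.
Point mass: I_cm = 0; centre at d = 0.232 m, so I = I_cm + Md² gives I = 0 + (3.79)(0.232)² = 0.20399 kg m^2.
Point mass: I_cm = 0; centre at d = 0.232 m, so I = I_cm + Md² gives I = 0 + (0.464)(0.232)² = 0.024974 kg m^2.
Total I = 0.068249 + 0.20399 + 0.024974 = 0.29722 kg m^2.

0.297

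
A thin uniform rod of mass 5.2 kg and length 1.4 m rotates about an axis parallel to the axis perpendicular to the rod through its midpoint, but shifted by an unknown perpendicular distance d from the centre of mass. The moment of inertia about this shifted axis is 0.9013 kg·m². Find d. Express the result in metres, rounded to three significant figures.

About the centre-of-mass axis, I_cm = (1/12)ML² = (1/12)(5.2)(1.4)² = 0.84933 kg·m².
Parallel axis theorem: I = I_cm + Md², so Md² = 0.9013 − 0.84933 = 0.051967 kg·m².
d = √(0.051967 / 5.2) = 0.099968 m.

0.100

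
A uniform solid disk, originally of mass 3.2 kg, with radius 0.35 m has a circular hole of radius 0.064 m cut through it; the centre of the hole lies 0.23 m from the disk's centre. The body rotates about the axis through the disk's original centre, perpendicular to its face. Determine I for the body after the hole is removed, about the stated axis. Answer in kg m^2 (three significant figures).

0.190

Unpierced body about its centre: I₀ = (1/2)MR² = (1/2)(3.2)(0.35)² = 0.196 kg m^2.
The removed disk has mass m = M·(r/R)² = (3.2)(0.064/0.35)² = 0.107 kg (same uniform areal density).
Its moment of inertia about the rotation axis (parallel-axis theorem): I_hole = (1/2)mr² + md² = (1/2)(0.107)(0.064)² + (0.107)(0.23)² = 0.0058793 kg m^2.
Treating the hole as negative mass, I = I₀ − I_hole = 0.196 − 0.0058793 = 0.19012 kg m^2.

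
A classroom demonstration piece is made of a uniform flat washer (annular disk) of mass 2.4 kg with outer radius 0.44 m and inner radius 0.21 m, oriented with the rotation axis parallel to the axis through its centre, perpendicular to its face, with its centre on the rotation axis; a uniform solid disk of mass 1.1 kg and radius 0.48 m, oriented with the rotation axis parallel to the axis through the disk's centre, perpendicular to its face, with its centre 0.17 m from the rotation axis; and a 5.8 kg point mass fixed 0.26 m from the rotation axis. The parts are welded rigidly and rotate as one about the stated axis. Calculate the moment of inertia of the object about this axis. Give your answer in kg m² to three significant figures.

Annular disk: I_cm = (1/2)M(R²+r²) = (1/2)(2.4)[(0.44)² + (0.21)²] = 0.28524 kg m²; axis through the centre, so I = 0.28524 kg m².
Solid disk: I_cm = (1/2)MR² = (1/2)(1.1)(0.48)² = 0.12672 kg m²; centre at d = 0.17 m, so I = I_cm + Md² gives I = 0.12672 + (1.1)(0.17)² = 0.15851 kg m².
Point mass: I_cm = 0; centre at d = 0.26 m, so I = I_cm + Md² gives I = 0 + (5.8)(0.26)² = 0.39208 kg m².
Total I = 0.28524 + 0.15851 + 0.39208 = 0.83583 kg m².

0.836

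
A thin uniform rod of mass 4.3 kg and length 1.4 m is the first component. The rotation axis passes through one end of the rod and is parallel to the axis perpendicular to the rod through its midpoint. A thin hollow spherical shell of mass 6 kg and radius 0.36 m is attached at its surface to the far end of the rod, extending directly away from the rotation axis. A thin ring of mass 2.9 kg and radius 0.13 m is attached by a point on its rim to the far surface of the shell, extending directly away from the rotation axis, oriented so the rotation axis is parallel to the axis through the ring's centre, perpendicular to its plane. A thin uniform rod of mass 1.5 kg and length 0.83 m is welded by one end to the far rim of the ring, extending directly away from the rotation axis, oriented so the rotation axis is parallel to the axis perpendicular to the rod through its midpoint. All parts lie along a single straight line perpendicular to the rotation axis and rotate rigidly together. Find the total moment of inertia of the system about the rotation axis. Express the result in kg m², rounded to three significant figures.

Thin rod: I_cm = (1/12)ML² = (1/12)(4.3)(1.4)² = 0.70233 kg m²; centre at d = 0.7 m, so I = I_cm + Md² gives I = 0.70233 + (4.3)(0.7)² = 2.8093 kg m².
Spherical shell: I_cm = (2/3)MR² = (2/3)(6)(0.36)² = 0.5184 kg m²; centre at d = 0.7 + 0.7 + 0.36 = 1.76 m, so I = I_cm + Md² gives I = 0.5184 + (6)(1.76)² = 19.104 kg m².
Thin ring: I_cm = MR² = (2.9)(0.13)² = 0.04901 kg m²; centre at d = 0.7 + 0.7 + 0.36 + 0.36 + 0.13 = 2.25 m, so I = I_cm + Md² gives I = 0.04901 + (2.9)(2.25)² = 14.73 kg m².
Thin rod: I_cm = (1/12)ML² = (1/12)(1.5)(0.83)² = 0.086112 kg m²; centre at d = 0.7 + 0.7 + 0.36 + 0.36 + 0.13 + 0.13 + 0.415 = 2.795 m, so I = I_cm + Md² gives I = 0.086112 + (1.5)(2.795)² = 11.804 kg m².
Total I = 2.8093 + 19.104 + 14.73 + 11.804 = 48.448 kg m².

48.4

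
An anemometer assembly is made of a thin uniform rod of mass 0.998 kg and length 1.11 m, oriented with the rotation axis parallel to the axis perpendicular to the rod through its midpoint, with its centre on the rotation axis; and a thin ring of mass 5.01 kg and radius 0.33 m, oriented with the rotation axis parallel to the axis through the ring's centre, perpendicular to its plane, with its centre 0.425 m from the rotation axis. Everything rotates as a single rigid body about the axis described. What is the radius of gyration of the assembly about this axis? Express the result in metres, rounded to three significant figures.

Thin rod: I_cm = (1/12)ML² = (1/12)(0.998)(1.11)² = 0.10247 kg m²; axis through the centre, so I = 0.10247 kg m².
Thin ring: I_cm = MR² = (5.01)(0.33)² = 0.54559 kg m²; centre at d = 0.425 m, so I = I_cm + Md² gives I = 0.54559 + (5.01)(0.425)² = 1.4505 kg m².
Total I = 1.553 kg m²; total mass M = 6.008 kg.
k = √(I/M) = √(1.553/6.008) = 0.50842 m.

0.508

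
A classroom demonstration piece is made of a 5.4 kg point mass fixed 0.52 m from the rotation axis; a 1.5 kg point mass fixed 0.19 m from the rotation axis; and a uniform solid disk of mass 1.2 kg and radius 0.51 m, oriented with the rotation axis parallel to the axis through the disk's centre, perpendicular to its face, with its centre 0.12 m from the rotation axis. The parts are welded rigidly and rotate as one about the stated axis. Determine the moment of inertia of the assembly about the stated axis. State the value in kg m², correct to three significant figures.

1.69

Point mass: I_cm = 0; centre at d = 0.52 m, so I = I_cm + Md² gives I = 0 + (5.4)(0.52)² = 1.4602 kg m².
Point mass: I_cm = 0; centre at d = 0.19 m, so I = I_cm + Md² gives I = 0 + (1.5)(0.19)² = 0.05415 kg m².
Solid disk: I_cm = (1/2)MR² = (1/2)(1.2)(0.51)² = 0.15606 kg m²; centre at d = 0.12 m, so I = I_cm + Md² gives I = 0.15606 + (1.2)(0.12)² = 0.17334 kg m².
Total I = 1.4602 + 0.05415 + 0.17334 = 1.6877 kg m².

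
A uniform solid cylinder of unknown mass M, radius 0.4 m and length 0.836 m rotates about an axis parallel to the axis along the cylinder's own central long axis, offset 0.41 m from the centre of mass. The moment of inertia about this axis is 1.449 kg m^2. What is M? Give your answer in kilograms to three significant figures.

5.84

I = I_cm + Md² = (1/2)MR² + Md² = M·[0.5·(0.4)² + (0.41)²] = M·0.2481.
So M = 1.449 / 0.2481 = 5.8404 kg.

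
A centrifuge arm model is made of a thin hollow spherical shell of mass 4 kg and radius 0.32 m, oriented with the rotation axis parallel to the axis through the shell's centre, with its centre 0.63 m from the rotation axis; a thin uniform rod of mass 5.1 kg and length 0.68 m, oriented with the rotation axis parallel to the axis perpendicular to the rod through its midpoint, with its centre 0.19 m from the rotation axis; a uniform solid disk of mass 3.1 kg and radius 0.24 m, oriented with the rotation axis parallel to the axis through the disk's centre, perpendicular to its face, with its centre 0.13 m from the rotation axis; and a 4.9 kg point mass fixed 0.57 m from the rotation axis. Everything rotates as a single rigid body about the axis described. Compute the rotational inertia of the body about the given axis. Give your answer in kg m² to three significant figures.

3.97

Spherical shell: I_cm = (2/3)MR² = (2/3)(4)(0.32)² = 0.27307 kg m²; centre at d = 0.63 m, so the parallel axis theorem gives I = 0.27307 + (4)(0.63)² = 1.8607 kg m².
Thin rod: I_cm = (1/12)ML² = (1/12)(5.1)(0.68)² = 0.19652 kg m²; centre at d = 0.19 m, so the parallel axis theorem gives I = 0.19652 + (5.1)(0.19)² = 0.38063 kg m².
Solid disk: I_cm = (1/2)MR² = (1/2)(3.1)(0.24)² = 0.08928 kg m²; centre at d = 0.13 m, so the parallel axis theorem gives I = 0.08928 + (3.1)(0.13)² = 0.14167 kg m².
Point mass: I_cm = 0; centre at d = 0.57 m, so the parallel axis theorem gives I = 0 + (4.9)(0.57)² = 1.592 kg m².
Total I = 1.8607 + 0.38063 + 0.14167 + 1.592 = 3.975 kg m².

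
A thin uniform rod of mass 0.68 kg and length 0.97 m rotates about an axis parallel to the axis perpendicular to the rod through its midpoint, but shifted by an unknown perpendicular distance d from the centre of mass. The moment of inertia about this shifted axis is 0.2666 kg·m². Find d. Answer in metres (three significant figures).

0.560

About the centre-of-mass axis, I_cm = (1/12)ML² = (1/12)(0.68)(0.97)² = 0.053318 kg·m².
Parallel axis theorem: I = I_cm + Md², so Md² = 0.2666 − 0.053318 = 0.21328 kg·m².
d = √(0.21328 / 0.68) = 0.56005 m.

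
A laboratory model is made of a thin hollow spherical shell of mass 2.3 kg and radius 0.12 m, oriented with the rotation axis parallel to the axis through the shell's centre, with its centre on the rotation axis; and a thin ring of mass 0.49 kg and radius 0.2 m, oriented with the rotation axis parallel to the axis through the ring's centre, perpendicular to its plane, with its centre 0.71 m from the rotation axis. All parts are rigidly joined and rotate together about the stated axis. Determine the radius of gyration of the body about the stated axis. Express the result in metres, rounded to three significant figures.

Spherical shell: I_cm = (2/3)MR² = (2/3)(2.3)(0.12)² = 0.02208 kg m²; axis through the centre, so I = 0.02208 kg m².
Thin ring: I_cm = MR² = (0.49)(0.2)² = 0.0196 kg m²; centre at d = 0.71 m, so the parallel axis theorem gives I = 0.0196 + (0.49)(0.71)² = 0.26661 kg m².
Total I = 0.28869 kg m²; total mass M = 2.79 kg.
k = √(I/M) = √(0.28869/2.79) = 0.32167 m.

0.322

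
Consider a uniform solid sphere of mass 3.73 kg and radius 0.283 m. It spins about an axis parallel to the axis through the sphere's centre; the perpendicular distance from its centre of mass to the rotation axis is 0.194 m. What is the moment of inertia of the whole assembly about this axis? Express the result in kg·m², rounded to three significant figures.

I_cm = (2/5)MR² = (2/5)(3.73)(0.283)² = 0.11949 kg·m²; centre at d = 0.194 m, so I = I_cm + Md² gives I = 0.11949 + (3.73)(0.194)² = 0.25988 kg·m².

0.260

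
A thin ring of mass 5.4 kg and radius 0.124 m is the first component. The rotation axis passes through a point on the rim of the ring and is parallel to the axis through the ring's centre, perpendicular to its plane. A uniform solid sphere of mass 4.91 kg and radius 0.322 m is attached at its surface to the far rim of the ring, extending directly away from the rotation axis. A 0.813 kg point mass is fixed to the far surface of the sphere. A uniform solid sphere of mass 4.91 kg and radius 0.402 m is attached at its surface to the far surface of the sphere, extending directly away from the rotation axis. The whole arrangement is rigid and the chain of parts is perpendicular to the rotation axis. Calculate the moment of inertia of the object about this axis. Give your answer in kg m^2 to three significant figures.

Thin ring: I_cm = MR² = (5.4)(0.124)² = 0.08303 kg m^2; centre at d = 0.124 m, so the parallel axis theorem gives I = 0.08303 + (5.4)(0.124)² = 0.16606 kg m^2.
Solid sphere: I_cm = (2/5)MR² = (2/5)(4.91)(0.322)² = 0.20364 kg m^2; centre at d = 0.124 + 0.124 + 0.322 = 0.57 m, so the parallel axis theorem gives I = 0.20364 + (4.91)(0.57)² = 1.7989 kg m^2.
Point mass: I_cm = 0; centre at d = 0.124 + 0.124 + 0.322 + 0.322 = 0.892 m, so the parallel axis theorem gives I = 0 + (0.813)(0.892)² = 0.64687 kg m^2.
Solid sphere: I_cm = (2/5)MR² = (2/5)(4.91)(0.402)² = 0.31739 kg m^2; centre at d = 0.124 + 0.124 + 0.322 + 0.322 + 0.402 = 1.294 m, so the parallel axis theorem gives I = 0.31739 + (4.91)(1.294)² = 8.5389 kg m^2.
Total I = 0.16606 + 1.7989 + 0.64687 + 8.5389 = 11.151 kg m^2.

11.2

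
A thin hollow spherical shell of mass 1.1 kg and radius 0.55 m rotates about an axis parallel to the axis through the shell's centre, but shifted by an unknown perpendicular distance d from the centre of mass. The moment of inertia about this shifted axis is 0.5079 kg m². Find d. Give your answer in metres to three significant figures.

About the centre-of-mass axis, I_cm = (2/3)MR² = (2/3)(1.1)(0.55)² = 0.22183 kg m².
Parallel axis theorem: I = I_cm + Md², so Md² = 0.5079 − 0.22183 = 0.28607 kg m².
d = √(0.28607 / 1.1) = 0.50996 m.

0.510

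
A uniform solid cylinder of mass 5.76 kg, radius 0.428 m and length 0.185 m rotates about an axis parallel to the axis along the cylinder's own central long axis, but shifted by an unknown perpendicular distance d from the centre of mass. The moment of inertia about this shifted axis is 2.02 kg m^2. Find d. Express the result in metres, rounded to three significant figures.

About the centre-of-mass axis, I_cm = (1/2)MR² = (1/2)(5.76)(0.428)² = 0.52757 kg m^2.
Parallel axis theorem: I = I_cm + Md², so Md² = 2.02 − 0.52757 = 1.4924 kg m^2.
d = √(1.4924 / 5.76) = 0.50902 m.

0.509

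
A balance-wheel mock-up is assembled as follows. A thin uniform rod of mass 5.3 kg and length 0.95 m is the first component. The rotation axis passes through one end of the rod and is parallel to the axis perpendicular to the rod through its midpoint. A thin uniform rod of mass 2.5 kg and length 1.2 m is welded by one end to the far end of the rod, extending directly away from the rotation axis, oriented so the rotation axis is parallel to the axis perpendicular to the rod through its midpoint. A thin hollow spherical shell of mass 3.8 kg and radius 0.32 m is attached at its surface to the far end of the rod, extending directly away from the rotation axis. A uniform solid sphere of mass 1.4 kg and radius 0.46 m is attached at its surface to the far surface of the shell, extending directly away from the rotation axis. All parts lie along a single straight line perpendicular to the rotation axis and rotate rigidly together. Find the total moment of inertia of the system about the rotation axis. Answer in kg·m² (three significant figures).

46.2

Thin rod: I_cm = (1/12)ML² = (1/12)(5.3)(0.95)² = 0.3986 kg·m²; centre at d = 0.475 m, so I = I_cm + Md² gives I = 0.3986 + (5.3)(0.475)² = 1.5944 kg·m².
Thin rod: I_cm = (1/12)ML² = (1/12)(2.5)(1.2)² = 0.3 kg·m²; centre at d = 0.475 + 0.475 + 0.6 = 1.55 m, so I = I_cm + Md² gives I = 0.3 + (2.5)(1.55)² = 6.3062 kg·m².
Spherical shell: I_cm = (2/3)MR² = (2/3)(3.8)(0.32)² = 0.25941 kg·m²; centre at d = 0.475 + 0.475 + 0.6 + 0.6 + 0.32 = 2.47 m, so I = I_cm + Md² gives I = 0.25941 + (3.8)(2.47)² = 23.443 kg·m².
Solid sphere: I_cm = (2/5)MR² = (2/5)(1.4)(0.46)² = 0.1185 kg·m²; centre at d = 0.475 + 0.475 + 0.6 + 0.6 + 0.32 + 0.32 + 0.46 = 3.25 m, so I = I_cm + Md² gives I = 0.1185 + (1.4)(3.25)² = 14.906 kg·m².
Total I = 1.5944 + 6.3062 + 23.443 + 14.906 = 46.249 kg·m².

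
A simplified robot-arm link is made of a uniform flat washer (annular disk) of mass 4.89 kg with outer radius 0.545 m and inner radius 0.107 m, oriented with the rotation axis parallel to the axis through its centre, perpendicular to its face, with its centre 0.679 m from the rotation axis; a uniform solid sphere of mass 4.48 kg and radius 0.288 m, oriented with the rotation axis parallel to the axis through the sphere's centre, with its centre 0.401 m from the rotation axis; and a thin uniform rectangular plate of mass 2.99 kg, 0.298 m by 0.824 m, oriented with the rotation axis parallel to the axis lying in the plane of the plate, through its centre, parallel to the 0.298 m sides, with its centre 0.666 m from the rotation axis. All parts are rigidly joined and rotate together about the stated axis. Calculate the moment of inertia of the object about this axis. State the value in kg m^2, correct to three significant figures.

Annular disk: I_cm = (1/2)M(R²+r²) = (1/2)(4.89)[(0.545)² + (0.107)²] = 0.75422 kg m^2; centre at d = 0.679 m, so I = I_cm + Md² gives I = 0.75422 + (4.89)(0.679)² = 3.0087 kg m^2.
Solid sphere: I_cm = (2/5)MR² = (2/5)(4.48)(0.288)² = 0.14864 kg m^2; centre at d = 0.401 m, so I = I_cm + Md² gives I = 0.14864 + (4.48)(0.401)² = 0.86902 kg m^2.
Rectangular plate: I_cm = (1/12)Mb² = (1/12)(2.99)(0.824)² = 0.16918 kg m^2; centre at d = 0.666 m, so I = I_cm + Md² gives I = 0.16918 + (2.99)(0.666)² = 1.4954 kg m^2.
Total I = 3.0087 + 0.86902 + 1.4954 = 5.3731 kg m^2.

5.37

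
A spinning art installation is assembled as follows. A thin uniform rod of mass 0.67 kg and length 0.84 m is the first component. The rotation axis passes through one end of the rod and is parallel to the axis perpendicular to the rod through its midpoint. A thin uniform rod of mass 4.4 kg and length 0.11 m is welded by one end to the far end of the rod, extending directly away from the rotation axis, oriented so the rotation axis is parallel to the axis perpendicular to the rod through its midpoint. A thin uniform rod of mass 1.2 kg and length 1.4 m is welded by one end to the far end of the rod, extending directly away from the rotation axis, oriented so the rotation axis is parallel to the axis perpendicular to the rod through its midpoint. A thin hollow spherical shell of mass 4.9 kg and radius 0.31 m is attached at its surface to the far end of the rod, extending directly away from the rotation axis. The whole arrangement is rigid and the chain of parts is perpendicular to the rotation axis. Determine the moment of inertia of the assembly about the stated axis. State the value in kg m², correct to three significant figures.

42.1

Thin rod: I_cm = (1/12)ML² = (1/12)(0.67)(0.84)² = 0.039396 kg m²; centre at d = 0.42 m, so the parallel axis theorem gives I = 0.039396 + (0.67)(0.42)² = 0.15758 kg m².
Thin rod: I_cm = (1/12)ML² = (1/12)(4.4)(0.11)² = 0.0044367 kg m²; centre at d = 0.42 + 0.42 + 0.055 = 0.895 m, so the parallel axis theorem gives I = 0.0044367 + (4.4)(0.895)² = 3.5289 kg m².
Thin rod: I_cm = (1/12)ML² = (1/12)(1.2)(1.4)² = 0.196 kg m²; centre at d = 0.42 + 0.42 + 0.055 + 0.055 + 0.7 = 1.65 m, so the parallel axis theorem gives I = 0.196 + (1.2)(1.65)² = 3.463 kg m².
Spherical shell: I_cm = (2/3)MR² = (2/3)(4.9)(0.31)² = 0.31393 kg m²; centre at d = 0.42 + 0.42 + 0.055 + 0.055 + 0.7 + 0.7 + 0.31 = 2.66 m, so the parallel axis theorem gives I = 0.31393 + (4.9)(2.66)² = 34.984 kg m².
Total I = 0.15758 + 3.5289 + 3.463 + 34.984 = 42.134 kg m².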